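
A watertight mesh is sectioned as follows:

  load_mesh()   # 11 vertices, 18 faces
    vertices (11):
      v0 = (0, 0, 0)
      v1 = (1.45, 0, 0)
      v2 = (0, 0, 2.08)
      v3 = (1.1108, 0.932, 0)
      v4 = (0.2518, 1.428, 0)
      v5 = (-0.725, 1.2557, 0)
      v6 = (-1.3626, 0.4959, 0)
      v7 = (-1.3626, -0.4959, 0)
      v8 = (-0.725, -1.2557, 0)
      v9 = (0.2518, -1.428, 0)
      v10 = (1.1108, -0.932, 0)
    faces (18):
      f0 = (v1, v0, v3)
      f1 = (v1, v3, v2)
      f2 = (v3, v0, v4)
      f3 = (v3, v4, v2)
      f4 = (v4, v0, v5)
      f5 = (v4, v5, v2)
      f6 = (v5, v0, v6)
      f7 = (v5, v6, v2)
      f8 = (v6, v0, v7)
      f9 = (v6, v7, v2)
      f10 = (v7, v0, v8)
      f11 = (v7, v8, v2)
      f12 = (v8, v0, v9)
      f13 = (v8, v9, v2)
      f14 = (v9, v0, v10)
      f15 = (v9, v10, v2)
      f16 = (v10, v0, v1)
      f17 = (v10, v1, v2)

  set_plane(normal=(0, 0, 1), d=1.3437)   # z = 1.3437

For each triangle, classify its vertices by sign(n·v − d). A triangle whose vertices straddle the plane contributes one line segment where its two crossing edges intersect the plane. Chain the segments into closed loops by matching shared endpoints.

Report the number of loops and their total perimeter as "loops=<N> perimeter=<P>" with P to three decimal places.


Straddling triangles (9 of 18):
  (v1,v3,v2) [--+] → (0.393213, 0.329919, 1.3437)–(0.513286, 0, 1.3437)  len=0.3511
  (v3,v4,v2) [--+] → (0.0891348, 0.505498, 1.3437)–(0.393213, 0.329919, 1.3437)  len=0.3511
  (v4,v5,v2) [--+] → (-0.256643, 0.444506, 1.3437)–(0.0891348, 0.505498, 1.3437)  len=0.3511
  (v5,v6,v2) [--+] → (-0.482347, 0.175544, 1.3437)–(-0.256643, 0.444506, 1.3437)  len=0.3511
  (v6,v7,v2) [--+] → (-0.482347, -0.175544, 1.3437)–(-0.482347, 0.175544, 1.3437)  len=0.3511
  (v7,v8,v2) [--+] → (-0.256643, -0.444506, 1.3437)–(-0.482347, -0.175544, 1.3437)  len=0.3511
  (v8,v9,v2) [--+] → (0.0891348, -0.505498, 1.3437)–(-0.256643, -0.444506, 1.3437)  len=0.3511
  (v9,v10,v2) [--+] → (0.393213, -0.329919, 1.3437)–(0.0891348, -0.505498, 1.3437)  len=0.3511
  (v10,v1,v2) [--+] → (0.513286, 0, 1.3437)–(0.393213, -0.329919, 1.3437)  len=0.3511

Chained into 1 loop(s):
  loop 1: 9 segments, perimeter = 3.1600
Total perimeter = 3.160

loops=1 perimeter=3.160


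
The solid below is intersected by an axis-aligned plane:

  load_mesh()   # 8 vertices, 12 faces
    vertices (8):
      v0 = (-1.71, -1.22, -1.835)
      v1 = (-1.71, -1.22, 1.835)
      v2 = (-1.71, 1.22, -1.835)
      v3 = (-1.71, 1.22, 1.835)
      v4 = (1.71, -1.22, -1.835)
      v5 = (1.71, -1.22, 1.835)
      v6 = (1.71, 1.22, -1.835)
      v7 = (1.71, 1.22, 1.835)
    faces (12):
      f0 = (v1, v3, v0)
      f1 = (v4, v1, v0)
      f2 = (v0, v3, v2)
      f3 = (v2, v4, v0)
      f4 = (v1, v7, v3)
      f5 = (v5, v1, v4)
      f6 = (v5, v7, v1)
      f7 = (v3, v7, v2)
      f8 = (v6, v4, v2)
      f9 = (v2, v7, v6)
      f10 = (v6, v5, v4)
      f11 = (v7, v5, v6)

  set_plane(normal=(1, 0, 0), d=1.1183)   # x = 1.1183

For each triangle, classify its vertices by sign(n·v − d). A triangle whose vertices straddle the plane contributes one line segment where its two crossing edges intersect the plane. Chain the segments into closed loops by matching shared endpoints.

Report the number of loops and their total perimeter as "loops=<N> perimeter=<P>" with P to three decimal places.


Straddling triangles (8 of 12):
  (v4,v1,v0) [+--] → (1.1183, -1.22, -1.20005)–(1.1183, -1.22, -1.835)  len=0.6350
  (v2,v4,v0) [-+-] → (1.1183, -0.797851, -1.835)–(1.1183, -1.22, -1.835)  len=0.4221
  (v1,v7,v3) [-+-] → (1.1183, 0.797851, 1.835)–(1.1183, 1.22, 1.835)  len=0.4221
  (v5,v1,v4) [+-+] → (1.1183, -1.22, 1.835)–(1.1183, -1.22, -1.20005)  len=3.0350
  (v5,v7,v1) [++-] → (1.1183, 0.797851, 1.835)–(1.1183, -1.22, 1.835)  len=2.0179
  (v3,v7,v2) [-+-] → (1.1183, 1.22, 1.835)–(1.1183, 1.22, 1.20005)  len=0.6350
  (v6,v4,v2) [++-] → (1.1183, -0.797851, -1.835)–(1.1183, 1.22, -1.835)  len=2.0179
  (v2,v7,v6) [-++] → (1.1183, 1.22, 1.20005)–(1.1183, 1.22, -1.835)  len=3.0350

Chained into 1 loop(s):
  loop 1: 8 segments, perimeter = 12.2200
Total perimeter = 12.220

loops=1 perimeter=12.220


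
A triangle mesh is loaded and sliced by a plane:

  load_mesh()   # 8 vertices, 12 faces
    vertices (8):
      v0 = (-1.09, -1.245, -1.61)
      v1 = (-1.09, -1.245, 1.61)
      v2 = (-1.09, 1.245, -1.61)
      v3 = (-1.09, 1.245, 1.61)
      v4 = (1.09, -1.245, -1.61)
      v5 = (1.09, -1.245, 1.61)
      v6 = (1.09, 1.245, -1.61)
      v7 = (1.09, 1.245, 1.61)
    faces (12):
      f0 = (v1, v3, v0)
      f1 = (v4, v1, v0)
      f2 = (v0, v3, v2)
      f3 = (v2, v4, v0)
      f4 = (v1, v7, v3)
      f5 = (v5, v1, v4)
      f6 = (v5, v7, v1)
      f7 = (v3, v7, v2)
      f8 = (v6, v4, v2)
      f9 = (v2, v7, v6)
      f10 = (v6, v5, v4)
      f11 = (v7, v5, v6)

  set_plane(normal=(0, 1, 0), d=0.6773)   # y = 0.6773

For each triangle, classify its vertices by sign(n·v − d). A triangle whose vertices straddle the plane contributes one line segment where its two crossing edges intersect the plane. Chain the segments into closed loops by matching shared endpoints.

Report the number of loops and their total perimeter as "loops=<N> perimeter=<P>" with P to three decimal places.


Straddling triangles (8 of 12):
  (v1,v3,v0) [-+-] → (-1.09, 0.6773, 1.61)–(-1.09, 0.6773, 0.875866)  len=0.7341
  (v0,v3,v2) [-++] → (-1.09, 0.6773, 0.875866)–(-1.09, 0.6773, -1.61)  len=2.4859
  (v2,v4,v0) [+--] → (-0.592978, 0.6773, -1.61)–(-1.09, 0.6773, -1.61)  len=0.4970
  (v1,v7,v3) [-++] → (0.592978, 0.6773, 1.61)–(-1.09, 0.6773, 1.61)  len=1.6830
  (v5,v7,v1) [-+-] → (1.09, 0.6773, 1.61)–(0.592978, 0.6773, 1.61)  len=0.4970
  (v6,v4,v2) [+-+] → (1.09, 0.6773, -1.61)–(-0.592978, 0.6773, -1.61)  len=1.6830
  (v6,v5,v4) [+--] → (1.09, 0.6773, -0.875866)–(1.09, 0.6773, -1.61)  len=0.7341
  (v7,v5,v6) [+-+] → (1.09, 0.6773, 1.61)–(1.09, 0.6773, -0.875866)  len=2.4859

Chained into 1 loop(s):
  loop 1: 8 segments, perimeter = 10.8000
Total perimeter = 10.800

loops=1 perimeter=10.800


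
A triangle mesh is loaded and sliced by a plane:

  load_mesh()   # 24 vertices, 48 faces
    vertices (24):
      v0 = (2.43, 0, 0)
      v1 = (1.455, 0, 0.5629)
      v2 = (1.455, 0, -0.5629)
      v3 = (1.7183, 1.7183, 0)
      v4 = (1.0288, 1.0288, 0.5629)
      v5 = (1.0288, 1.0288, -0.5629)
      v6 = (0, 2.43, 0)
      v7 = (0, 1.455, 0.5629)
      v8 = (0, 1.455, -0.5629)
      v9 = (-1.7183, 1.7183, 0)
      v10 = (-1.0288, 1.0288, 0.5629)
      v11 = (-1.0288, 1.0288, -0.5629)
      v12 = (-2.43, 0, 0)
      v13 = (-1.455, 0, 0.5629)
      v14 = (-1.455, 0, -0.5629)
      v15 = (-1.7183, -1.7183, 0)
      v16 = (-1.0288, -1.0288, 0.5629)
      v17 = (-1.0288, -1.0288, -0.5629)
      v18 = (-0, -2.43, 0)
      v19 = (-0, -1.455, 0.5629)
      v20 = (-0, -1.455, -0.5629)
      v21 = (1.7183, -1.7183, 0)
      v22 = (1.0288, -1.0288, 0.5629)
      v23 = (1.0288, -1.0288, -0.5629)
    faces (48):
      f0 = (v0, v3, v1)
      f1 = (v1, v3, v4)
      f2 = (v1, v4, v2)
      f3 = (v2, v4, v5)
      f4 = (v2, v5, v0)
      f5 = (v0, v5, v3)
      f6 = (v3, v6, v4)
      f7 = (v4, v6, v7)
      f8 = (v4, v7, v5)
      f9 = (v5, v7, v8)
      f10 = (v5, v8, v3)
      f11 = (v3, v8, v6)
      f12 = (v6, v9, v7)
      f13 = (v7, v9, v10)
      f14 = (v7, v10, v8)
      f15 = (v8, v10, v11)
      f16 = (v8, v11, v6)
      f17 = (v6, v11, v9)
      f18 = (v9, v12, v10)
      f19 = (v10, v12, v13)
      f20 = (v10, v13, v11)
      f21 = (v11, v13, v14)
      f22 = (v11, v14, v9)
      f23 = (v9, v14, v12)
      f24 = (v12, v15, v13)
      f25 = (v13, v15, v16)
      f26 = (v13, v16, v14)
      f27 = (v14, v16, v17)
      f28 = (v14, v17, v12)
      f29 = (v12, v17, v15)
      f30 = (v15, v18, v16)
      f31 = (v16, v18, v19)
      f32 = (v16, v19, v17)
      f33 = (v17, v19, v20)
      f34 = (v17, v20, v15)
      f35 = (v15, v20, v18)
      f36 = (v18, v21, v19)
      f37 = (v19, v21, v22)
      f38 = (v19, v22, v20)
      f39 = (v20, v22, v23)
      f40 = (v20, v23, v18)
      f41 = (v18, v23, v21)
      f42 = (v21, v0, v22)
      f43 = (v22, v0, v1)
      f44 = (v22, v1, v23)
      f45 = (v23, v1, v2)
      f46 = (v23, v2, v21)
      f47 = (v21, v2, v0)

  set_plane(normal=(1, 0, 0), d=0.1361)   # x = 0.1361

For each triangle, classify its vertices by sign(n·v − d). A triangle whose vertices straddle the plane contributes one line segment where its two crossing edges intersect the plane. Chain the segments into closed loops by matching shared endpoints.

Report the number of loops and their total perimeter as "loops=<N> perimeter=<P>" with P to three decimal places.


loops=2 perimeter=6.755

Straddling triangles (12 of 48):
  (v3,v6,v4) [+-+] → (0.1361, 2.37363, 0)–(0.1361, 2.24464, 0.0744661)  len=0.1489
  (v4,v6,v7) [+--] → (0.1361, 2.24464, 0.0744661)–(0.1361, 1.39862, 0.5629)  len=0.9769
  (v4,v7,v5) [+-+] → (0.1361, 1.39862, 0.5629)–(0.1361, 1.39862, 0.413968)  len=0.1489
  (v5,v7,v8) [+--] → (0.1361, 1.39862, 0.413968)–(0.1361, 1.39862, -0.5629)  len=0.9769
  (v5,v8,v3) [+-+] → (0.1361, 1.39862, -0.5629)–(0.1361, 1.47585, -0.518315)  len=0.0892
  (v3,v8,v6) [+--] → (0.1361, 1.47585, -0.518315)–(0.1361, 2.37363, 0)  len=1.0367
  (v18,v21,v19) [-+-] → (0.1361, -2.37363, 0)–(0.1361, -1.47585, 0.518315)  len=1.0367
  (v19,v21,v22) [-++] → (0.1361, -1.47585, 0.518315)–(0.1361, -1.39862, 0.5629)  len=0.0892
  (v19,v22,v20) [-+-] → (0.1361, -1.39862, 0.5629)–(0.1361, -1.39862, -0.413968)  len=0.9769
  (v20,v22,v23) [-++] → (0.1361, -1.39862, -0.413968)–(0.1361, -1.39862, -0.5629)  len=0.1489
  (v20,v23,v18) [-+-] → (0.1361, -1.39862, -0.5629)–(0.1361, -2.24464, -0.0744661)  len=0.9769
  (v18,v23,v21) [-++] → (0.1361, -2.24464, -0.0744661)–(0.1361, -2.37363, 0)  len=0.1489

Chained into 2 loop(s):
  loop 1: 6 segments, perimeter = 3.3775
  loop 2: 6 segments, perimeter = 3.3775
Total perimeter = 6.755


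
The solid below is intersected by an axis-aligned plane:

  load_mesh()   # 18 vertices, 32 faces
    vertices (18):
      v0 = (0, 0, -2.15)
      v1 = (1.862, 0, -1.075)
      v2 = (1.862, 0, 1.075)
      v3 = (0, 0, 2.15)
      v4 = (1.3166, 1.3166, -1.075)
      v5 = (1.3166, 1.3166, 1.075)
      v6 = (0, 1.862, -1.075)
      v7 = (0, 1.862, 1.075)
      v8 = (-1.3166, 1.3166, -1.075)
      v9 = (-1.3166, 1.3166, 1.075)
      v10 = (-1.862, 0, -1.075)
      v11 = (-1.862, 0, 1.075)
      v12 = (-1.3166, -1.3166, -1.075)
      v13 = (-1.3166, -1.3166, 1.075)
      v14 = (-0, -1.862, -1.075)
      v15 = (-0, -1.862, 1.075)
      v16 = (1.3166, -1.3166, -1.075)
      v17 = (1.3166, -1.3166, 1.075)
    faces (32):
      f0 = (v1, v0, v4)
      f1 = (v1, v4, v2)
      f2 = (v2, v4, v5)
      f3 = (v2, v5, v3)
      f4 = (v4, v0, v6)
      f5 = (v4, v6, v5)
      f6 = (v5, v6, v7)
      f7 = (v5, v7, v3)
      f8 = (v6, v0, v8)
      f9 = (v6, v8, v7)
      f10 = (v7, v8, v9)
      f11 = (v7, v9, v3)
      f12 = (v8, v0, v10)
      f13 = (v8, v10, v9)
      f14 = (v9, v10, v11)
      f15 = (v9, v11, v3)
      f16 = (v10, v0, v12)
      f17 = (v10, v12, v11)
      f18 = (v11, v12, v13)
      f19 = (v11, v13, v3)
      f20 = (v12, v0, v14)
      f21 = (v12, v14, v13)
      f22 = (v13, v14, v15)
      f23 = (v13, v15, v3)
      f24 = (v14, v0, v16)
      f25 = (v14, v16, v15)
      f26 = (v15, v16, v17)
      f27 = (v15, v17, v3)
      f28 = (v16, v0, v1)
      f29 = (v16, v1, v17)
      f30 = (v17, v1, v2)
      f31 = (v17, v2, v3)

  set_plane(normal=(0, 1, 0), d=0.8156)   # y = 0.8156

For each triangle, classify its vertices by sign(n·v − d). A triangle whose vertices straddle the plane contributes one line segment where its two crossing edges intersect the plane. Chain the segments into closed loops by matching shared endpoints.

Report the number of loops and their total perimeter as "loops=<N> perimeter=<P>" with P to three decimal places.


Straddling triangles (12 of 32):
  (v1,v0,v4) [--+] → (0.8156, 0.8156, -1.48407)–(1.52414, 0.8156, -1.075)  len=0.8181
  (v1,v4,v2) [-+-] → (1.52414, 0.8156, -1.075)–(1.52414, 0.8156, -0.25687)  len=0.8181
  (v2,v4,v5) [-++] → (1.52414, 0.8156, -0.25687)–(1.52414, 0.8156, 1.075)  len=1.3319
  (v2,v5,v3) [-+-] → (1.52414, 0.8156, 1.075)–(0.8156, 0.8156, 1.48407)  len=0.8181
  (v4,v0,v6) [+-+] → (0.8156, 0.8156, -1.48407)–(0, 0.8156, -1.67912)  len=0.8386
  (v5,v7,v3) [++-] → (0, 0.8156, 1.67912)–(0.8156, 0.8156, 1.48407)  len=0.8386
  (v6,v0,v8) [+-+] → (0, 0.8156, -1.67912)–(-0.8156, 0.8156, -1.48407)  len=0.8386
  (v7,v9,v3) [++-] → (-0.8156, 0.8156, 1.48407)–(0, 0.8156, 1.67912)  len=0.8386
  (v8,v0,v10) [+--] → (-0.8156, 0.8156, -1.48407)–(-1.52414, 0.8156, -1.075)  len=0.8181
  (v8,v10,v9) [+-+] → (-1.52414, 0.8156, -1.075)–(-1.52414, 0.8156, 0.25687)  len=1.3319
  (v9,v10,v11) [+--] → (-1.52414, 0.8156, 0.25687)–(-1.52414, 0.8156, 1.075)  len=0.8181
  (v9,v11,v3) [+--] → (-1.52414, 0.8156, 1.075)–(-0.8156, 0.8156, 1.48407)  len=0.8181

Chained into 1 loop(s):
  loop 1: 12 segments, perimeter = 10.9270
Total perimeter = 10.927

loops=1 perimeter=10.927


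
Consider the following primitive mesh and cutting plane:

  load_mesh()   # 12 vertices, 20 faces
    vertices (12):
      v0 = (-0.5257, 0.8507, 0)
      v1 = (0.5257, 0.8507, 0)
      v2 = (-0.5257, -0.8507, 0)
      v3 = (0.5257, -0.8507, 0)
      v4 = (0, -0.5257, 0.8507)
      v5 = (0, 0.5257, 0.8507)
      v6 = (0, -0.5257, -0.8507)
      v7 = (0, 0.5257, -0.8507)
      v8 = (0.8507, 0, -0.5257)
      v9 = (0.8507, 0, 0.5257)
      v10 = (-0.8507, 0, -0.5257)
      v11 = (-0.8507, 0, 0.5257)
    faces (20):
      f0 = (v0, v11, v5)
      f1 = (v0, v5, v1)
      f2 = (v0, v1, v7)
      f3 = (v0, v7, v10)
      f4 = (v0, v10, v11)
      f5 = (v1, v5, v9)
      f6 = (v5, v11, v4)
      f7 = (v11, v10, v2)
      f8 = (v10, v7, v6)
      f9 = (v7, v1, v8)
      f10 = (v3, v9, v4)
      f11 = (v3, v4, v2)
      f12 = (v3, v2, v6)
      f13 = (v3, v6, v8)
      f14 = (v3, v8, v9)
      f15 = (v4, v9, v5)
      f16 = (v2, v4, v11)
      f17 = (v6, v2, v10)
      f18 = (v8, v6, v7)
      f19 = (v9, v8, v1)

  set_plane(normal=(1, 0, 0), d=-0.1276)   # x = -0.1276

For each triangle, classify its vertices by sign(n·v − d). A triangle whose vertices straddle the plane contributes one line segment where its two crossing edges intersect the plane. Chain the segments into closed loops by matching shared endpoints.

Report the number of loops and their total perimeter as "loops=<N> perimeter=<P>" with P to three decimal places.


Straddling triangles (10 of 20):
  (v0,v11,v5) [--+] → (-0.1276, 0.446848, 0.801952)–(-0.1276, 0.604585, 0.644215)  len=0.2231
  (v0,v5,v1) [-++] → (-0.1276, 0.604585, 0.644215)–(-0.1276, 0.8507, 0)  len=0.6896
  (v0,v1,v7) [-++] → (-0.1276, 0.8507, 0)–(-0.1276, 0.604585, -0.644215)  len=0.6896
  (v0,v7,v10) [-+-] → (-0.1276, 0.604585, -0.644215)–(-0.1276, 0.446848, -0.801952)  len=0.2231
  (v5,v11,v4) [+-+] → (-0.1276, 0.446848, 0.801952)–(-0.1276, -0.446848, 0.801952)  len=0.8937
  (v10,v7,v6) [-++] → (-0.1276, 0.446848, -0.801952)–(-0.1276, -0.446848, -0.801952)  len=0.8937
  (v3,v4,v2) [++-] → (-0.1276, -0.604585, 0.644215)–(-0.1276, -0.8507, 0)  len=0.6896
  (v3,v2,v6) [+-+] → (-0.1276, -0.8507, 0)–(-0.1276, -0.604585, -0.644215)  len=0.6896
  (v2,v4,v11) [-+-] → (-0.1276, -0.604585, 0.644215)–(-0.1276, -0.446848, 0.801952)  len=0.2231
  (v6,v2,v10) [+--] → (-0.1276, -0.604585, -0.644215)–(-0.1276, -0.446848, -0.801952)  len=0.2231

Chained into 1 loop(s):
  loop 1: 10 segments, perimeter = 5.4382
Total perimeter = 5.438

loops=1 perimeter=5.438


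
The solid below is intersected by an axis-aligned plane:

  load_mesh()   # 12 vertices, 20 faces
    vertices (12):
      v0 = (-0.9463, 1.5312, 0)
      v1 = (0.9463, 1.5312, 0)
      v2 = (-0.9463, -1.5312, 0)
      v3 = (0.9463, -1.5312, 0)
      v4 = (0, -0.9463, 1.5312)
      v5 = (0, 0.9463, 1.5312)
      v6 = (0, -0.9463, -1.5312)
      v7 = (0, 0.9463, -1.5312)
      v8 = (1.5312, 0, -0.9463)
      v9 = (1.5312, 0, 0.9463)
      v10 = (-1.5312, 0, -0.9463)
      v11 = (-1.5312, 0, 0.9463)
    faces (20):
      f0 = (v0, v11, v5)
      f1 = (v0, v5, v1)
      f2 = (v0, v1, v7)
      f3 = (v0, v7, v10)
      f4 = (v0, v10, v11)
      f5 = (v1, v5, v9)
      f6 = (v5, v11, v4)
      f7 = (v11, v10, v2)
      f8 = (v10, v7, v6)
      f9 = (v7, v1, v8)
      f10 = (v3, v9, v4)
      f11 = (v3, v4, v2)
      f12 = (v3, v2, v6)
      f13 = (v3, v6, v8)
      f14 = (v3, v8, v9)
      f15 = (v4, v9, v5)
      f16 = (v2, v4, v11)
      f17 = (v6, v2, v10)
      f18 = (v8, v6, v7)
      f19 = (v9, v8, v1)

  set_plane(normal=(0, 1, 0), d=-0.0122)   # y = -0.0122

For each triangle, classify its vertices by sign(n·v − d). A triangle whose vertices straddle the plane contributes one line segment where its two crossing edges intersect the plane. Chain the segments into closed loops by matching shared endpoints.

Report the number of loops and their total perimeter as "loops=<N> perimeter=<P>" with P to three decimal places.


loops=1 perimeter=10.312

Straddling triangles (10 of 20):
  (v5,v11,v4) [++-] → (-1.51146, -0.0122, 0.953841)–(0, -0.0122, 1.5312)  len=1.6180
  (v11,v10,v2) [++-] → (-1.52654, -0.0122, -0.93876)–(-1.52654, -0.0122, 0.93876)  len=1.8775
  (v10,v7,v6) [++-] → (0, -0.0122, -1.5312)–(-1.51146, -0.0122, -0.953841)  len=1.6180
  (v3,v9,v4) [-+-] → (1.52654, -0.0122, 0.93876)–(1.51146, -0.0122, 0.953841)  len=0.0213
  (v3,v6,v8) [--+] → (1.51146, -0.0122, -0.953841)–(1.52654, -0.0122, -0.93876)  len=0.0213
  (v3,v8,v9) [-++] → (1.52654, -0.0122, -0.93876)–(1.52654, -0.0122, 0.93876)  len=1.8775
  (v4,v9,v5) [-++] → (1.51146, -0.0122, 0.953841)–(0, -0.0122, 1.5312)  len=1.6180
  (v2,v4,v11) [--+] → (-1.51146, -0.0122, 0.953841)–(-1.52654, -0.0122, 0.93876)  len=0.0213
  (v6,v2,v10) [--+] → (-1.52654, -0.0122, -0.93876)–(-1.51146, -0.0122, -0.953841)  len=0.0213
  (v8,v6,v7) [+-+] → (1.51146, -0.0122, -0.953841)–(0, -0.0122, -1.5312)  len=1.6180

Chained into 1 loop(s):
  loop 1: 10 segments, perimeter = 10.3123
Total perimeter = 10.312


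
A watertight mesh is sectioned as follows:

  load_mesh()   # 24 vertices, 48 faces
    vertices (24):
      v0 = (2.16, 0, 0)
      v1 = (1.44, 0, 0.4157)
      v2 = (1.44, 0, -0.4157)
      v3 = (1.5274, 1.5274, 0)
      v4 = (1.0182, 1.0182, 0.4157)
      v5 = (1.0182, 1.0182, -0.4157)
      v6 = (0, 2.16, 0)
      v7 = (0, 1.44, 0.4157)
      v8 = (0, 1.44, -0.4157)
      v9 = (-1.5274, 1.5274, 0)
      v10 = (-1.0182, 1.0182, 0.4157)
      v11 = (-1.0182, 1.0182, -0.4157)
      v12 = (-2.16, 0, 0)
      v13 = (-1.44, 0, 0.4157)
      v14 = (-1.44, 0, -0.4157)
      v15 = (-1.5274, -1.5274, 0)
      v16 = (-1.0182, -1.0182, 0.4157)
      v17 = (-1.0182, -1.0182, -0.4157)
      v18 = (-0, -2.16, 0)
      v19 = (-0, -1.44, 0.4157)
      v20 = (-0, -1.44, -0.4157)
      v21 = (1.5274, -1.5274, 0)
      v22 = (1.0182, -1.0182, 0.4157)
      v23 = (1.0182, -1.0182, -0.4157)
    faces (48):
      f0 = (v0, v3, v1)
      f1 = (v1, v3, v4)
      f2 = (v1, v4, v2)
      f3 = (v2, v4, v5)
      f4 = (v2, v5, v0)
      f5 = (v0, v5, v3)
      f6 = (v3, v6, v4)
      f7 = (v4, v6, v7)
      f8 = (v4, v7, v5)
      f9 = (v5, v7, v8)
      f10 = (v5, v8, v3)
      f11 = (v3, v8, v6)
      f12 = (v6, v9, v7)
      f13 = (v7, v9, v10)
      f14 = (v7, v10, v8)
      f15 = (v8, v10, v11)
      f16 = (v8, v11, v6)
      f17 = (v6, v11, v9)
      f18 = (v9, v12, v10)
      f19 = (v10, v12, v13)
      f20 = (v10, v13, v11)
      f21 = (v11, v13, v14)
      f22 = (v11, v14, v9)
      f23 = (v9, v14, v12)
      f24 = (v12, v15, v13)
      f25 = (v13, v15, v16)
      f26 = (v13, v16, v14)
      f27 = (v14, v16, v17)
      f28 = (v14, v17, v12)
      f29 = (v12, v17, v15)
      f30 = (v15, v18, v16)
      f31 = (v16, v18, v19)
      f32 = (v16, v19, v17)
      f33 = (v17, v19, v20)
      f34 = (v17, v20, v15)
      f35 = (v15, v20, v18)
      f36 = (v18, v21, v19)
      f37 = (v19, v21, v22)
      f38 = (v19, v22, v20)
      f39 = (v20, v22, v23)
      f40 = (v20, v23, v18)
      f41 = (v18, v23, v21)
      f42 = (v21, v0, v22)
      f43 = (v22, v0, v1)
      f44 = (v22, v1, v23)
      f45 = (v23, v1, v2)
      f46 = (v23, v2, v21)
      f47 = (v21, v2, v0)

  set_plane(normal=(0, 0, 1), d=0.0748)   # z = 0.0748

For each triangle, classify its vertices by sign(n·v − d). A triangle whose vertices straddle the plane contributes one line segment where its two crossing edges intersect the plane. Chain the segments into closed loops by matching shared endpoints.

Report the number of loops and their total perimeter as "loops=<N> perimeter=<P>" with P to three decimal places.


loops=2 perimeter=21.249

Straddling triangles (32 of 48):
  (v0,v3,v1) [--+] → (1.51167, 1.25256, 0.0748)–(2.03045, 0, 0.0748)  len=1.3557
  (v1,v3,v4) [+-+] → (1.51167, 1.25256, 0.0748)–(1.43578, 1.43578, 0.0748)  len=0.1983
  (v1,v4,v2) [++-] → (1.19115, 0.600706, 0.0748)–(1.44, 0, 0.0748)  len=0.6502
  (v2,v4,v5) [-+-] → (1.19115, 0.600706, 0.0748)–(1.0182, 1.0182, 0.0748)  len=0.4519
  (v3,v6,v4) [--+] → (0.183212, 1.95455, 0.0748)–(1.43578, 1.43578, 0.0748)  len=1.3557
  (v4,v6,v7) [+-+] → (0.183212, 1.95455, 0.0748)–(0, 2.03045, 0.0748)  len=0.1983
  (v4,v7,v5) [++-] → (0.417494, 1.26705, 0.0748)–(1.0182, 1.0182, 0.0748)  len=0.6502
  (v5,v7,v8) [-+-] → (0.417494, 1.26705, 0.0748)–(0, 1.44, 0.0748)  len=0.4519
  (v6,v9,v7) [--+] → (-1.25256, 1.51167, 0.0748)–(0, 2.03045, 0.0748)  len=1.3557
  (v7,v9,v10) [+-+] → (-1.25256, 1.51167, 0.0748)–(-1.43578, 1.43578, 0.0748)  len=0.1983
  (v7,v10,v8) [++-] → (-0.600706, 1.19115, 0.0748)–(0, 1.44, 0.0748)  len=0.6502
  (v8,v10,v11) [-+-] → (-0.600706, 1.19115, 0.0748)–(-1.0182, 1.0182, 0.0748)  len=0.4519
  (v9,v12,v10) [--+] → (-1.95455, 0.183212, 0.0748)–(-1.43578, 1.43578, 0.0748)  len=1.3557
  (v10,v12,v13) [+-+] → (-1.95455, 0.183212, 0.0748)–(-2.03045, 0, 0.0748)  len=0.1983
  (v10,v13,v11) [++-] → (-1.26705, 0.417494, 0.0748)–(-1.0182, 1.0182, 0.0748)  len=0.6502
  (v11,v13,v14) [-+-] → (-1.26705, 0.417494, 0.0748)–(-1.44, 0, 0.0748)  len=0.4519
  (v12,v15,v13) [--+] → (-1.51167, -1.25256, 0.0748)–(-2.03045, 0, 0.0748)  len=1.3557
  (v13,v15,v16) [+-+] → (-1.51167, -1.25256, 0.0748)–(-1.43578, -1.43578, 0.0748)  len=0.1983
  (v13,v16,v14) [++-] → (-1.19115, -0.600706, 0.0748)–(-1.44, 0, 0.0748)  len=0.6502
  (v14,v16,v17) [-+-] → (-1.19115, -0.600706, 0.0748)–(-1.0182, -1.0182, 0.0748)  len=0.4519
  (v15,v18,v16) [--+] → (-0.183212, -1.95455, 0.0748)–(-1.43578, -1.43578, 0.0748)  len=1.3557
  (v16,v18,v19) [+-+] → (-0.183212, -1.95455, 0.0748)–(0, -2.03045, 0.0748)  len=0.1983
  (v16,v19,v17) [++-] → (-0.417494, -1.26705, 0.0748)–(-1.0182, -1.0182, 0.0748)  len=0.6502
  (v17,v19,v20) [-+-] → (-0.417494, -1.26705, 0.0748)–(0, -1.44, 0.0748)  len=0.4519
  (v18,v21,v19) [--+] → (1.25256, -1.51167, 0.0748)–(0, -2.03045, 0.0748)  len=1.3557
  (v19,v21,v22) [+-+] → (1.25256, -1.51167, 0.0748)–(1.43578, -1.43578, 0.0748)  len=0.1983
  (v19,v22,v20) [++-] → (0.600706, -1.19115, 0.0748)–(0, -1.44, 0.0748)  len=0.6502
  (v20,v22,v23) [-+-] → (0.600706, -1.19115, 0.0748)–(1.0182, -1.0182, 0.0748)  len=0.4519
  (v21,v0,v22) [--+] → (1.95455, -0.183212, 0.0748)–(1.43578, -1.43578, 0.0748)  len=1.3557
  (v22,v0,v1) [+-+] → (1.95455, -0.183212, 0.0748)–(2.03045, 0, 0.0748)  len=0.1983
  (v22,v1,v23) [++-] → (1.26705, -0.417494, 0.0748)–(1.0182, -1.0182, 0.0748)  len=0.6502
  (v23,v1,v2) [-+-] → (1.26705, -0.417494, 0.0748)–(1.44, 0, 0.0748)  len=0.4519

Chained into 2 loop(s):
  loop 1: 16 segments, perimeter = 12.4324
  loop 2: 16 segments, perimeter = 8.8169
Total perimeter = 21.249


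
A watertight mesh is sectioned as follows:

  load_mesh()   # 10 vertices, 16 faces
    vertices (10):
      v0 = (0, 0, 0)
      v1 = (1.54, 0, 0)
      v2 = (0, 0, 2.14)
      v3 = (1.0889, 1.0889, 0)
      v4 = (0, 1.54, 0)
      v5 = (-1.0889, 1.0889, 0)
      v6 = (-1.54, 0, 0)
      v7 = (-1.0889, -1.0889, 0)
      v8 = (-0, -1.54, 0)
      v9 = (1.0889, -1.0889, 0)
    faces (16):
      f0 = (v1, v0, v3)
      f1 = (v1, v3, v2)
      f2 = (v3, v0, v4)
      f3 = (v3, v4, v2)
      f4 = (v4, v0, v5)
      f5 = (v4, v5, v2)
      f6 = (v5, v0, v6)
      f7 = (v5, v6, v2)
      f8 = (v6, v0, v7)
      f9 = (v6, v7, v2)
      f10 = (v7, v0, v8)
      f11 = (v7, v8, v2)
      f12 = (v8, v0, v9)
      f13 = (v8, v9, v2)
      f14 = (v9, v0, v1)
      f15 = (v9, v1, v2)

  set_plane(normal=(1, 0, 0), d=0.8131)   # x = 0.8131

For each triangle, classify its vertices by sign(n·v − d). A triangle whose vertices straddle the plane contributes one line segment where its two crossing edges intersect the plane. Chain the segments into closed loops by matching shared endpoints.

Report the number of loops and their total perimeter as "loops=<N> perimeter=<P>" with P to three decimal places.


Straddling triangles (8 of 16):
  (v1,v0,v3) [+-+] → (0.8131, 0, 0)–(0.8131, 0.8131, 0)  len=0.8131
  (v1,v3,v2) [++-] → (0.8131, 0.8131, 0.542026)–(0.8131, 0, 1.01011)  len=0.9382
  (v3,v0,v4) [+--] → (0.8131, 0.8131, 0)–(0.8131, 1.20316, 0)  len=0.3901
  (v3,v4,v2) [+--] → (0.8131, 1.20316, 0)–(0.8131, 0.8131, 0.542026)  len=0.6678
  (v8,v0,v9) [--+] → (0.8131, -0.8131, 0)–(0.8131, -1.20316, 0)  len=0.3901
  (v8,v9,v2) [-+-] → (0.8131, -1.20316, 0)–(0.8131, -0.8131, 0.542026)  len=0.6678
  (v9,v0,v1) [+-+] → (0.8131, -0.8131, 0)–(0.8131, 0, 0)  len=0.8131
  (v9,v1,v2) [++-] → (0.8131, 0, 1.01011)–(0.8131, -0.8131, 0.542026)  len=0.9382

Chained into 1 loop(s):
  loop 1: 8 segments, perimeter = 5.6183
Total perimeter = 5.618

loops=1 perimeter=5.618


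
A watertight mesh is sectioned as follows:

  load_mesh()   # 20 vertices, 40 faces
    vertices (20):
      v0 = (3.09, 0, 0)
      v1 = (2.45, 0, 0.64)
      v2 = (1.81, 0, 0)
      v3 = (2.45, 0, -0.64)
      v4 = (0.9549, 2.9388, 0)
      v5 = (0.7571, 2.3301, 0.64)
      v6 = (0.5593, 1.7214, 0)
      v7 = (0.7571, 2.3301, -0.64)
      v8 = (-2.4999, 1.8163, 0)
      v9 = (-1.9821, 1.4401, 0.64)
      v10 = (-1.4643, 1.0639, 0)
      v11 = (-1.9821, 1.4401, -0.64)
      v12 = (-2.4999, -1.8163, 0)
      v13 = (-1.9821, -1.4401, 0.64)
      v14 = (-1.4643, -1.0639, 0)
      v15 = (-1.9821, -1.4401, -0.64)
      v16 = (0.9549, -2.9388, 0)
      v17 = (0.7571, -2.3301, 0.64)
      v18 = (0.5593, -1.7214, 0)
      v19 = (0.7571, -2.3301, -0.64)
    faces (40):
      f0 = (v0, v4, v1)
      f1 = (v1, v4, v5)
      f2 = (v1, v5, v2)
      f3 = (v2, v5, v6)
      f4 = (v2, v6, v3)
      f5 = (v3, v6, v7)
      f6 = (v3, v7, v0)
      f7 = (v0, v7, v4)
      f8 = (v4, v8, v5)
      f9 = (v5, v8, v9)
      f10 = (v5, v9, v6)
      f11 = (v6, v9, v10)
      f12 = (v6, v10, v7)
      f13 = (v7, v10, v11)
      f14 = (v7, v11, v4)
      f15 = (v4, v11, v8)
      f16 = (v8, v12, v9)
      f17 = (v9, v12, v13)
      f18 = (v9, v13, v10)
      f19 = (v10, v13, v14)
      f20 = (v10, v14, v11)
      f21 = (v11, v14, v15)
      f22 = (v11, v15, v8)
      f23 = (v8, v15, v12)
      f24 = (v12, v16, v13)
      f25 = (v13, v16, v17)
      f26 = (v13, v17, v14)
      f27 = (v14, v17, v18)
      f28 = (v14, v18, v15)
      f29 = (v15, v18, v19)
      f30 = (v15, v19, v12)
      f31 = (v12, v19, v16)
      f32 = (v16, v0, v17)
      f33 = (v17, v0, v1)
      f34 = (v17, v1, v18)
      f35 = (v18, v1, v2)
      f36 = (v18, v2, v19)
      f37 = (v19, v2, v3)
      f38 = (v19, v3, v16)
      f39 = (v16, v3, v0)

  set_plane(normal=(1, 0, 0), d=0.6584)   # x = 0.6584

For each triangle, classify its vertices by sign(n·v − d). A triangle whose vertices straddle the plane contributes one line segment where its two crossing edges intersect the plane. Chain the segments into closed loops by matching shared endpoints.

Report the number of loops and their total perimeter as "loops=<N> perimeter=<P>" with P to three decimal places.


Straddling triangles (20 of 40):
  (v2,v5,v6) [++-] → (0.6584, 2.02637, 0.320647)–(0.6584, 1.585, 0)  len=0.5455
  (v2,v6,v3) [+-+] → (0.6584, 1.585, 0)–(0.6584, 1.63117, -0.0335452)  len=0.0571
  (v3,v6,v7) [+-+] → (0.6584, 1.63117, -0.0335452)–(0.6584, 2.02637, -0.320647)  len=0.4885
  (v4,v8,v5) [+-+] → (0.6584, 2.84246, 0)–(0.6584, 2.31453, 0.620605)  len=0.8148
  (v5,v8,v9) [+--] → (0.6584, 2.31453, 0.620605)–(0.6584, 2.29803, 0.64)  len=0.0255
  (v5,v9,v6) [+--] → (0.6584, 2.29803, 0.64)–(0.6584, 2.02637, 0.320647)  len=0.4193
  (v6,v10,v7) [--+] → (0.6584, 2.27384, -0.611564)–(0.6584, 2.02637, -0.320647)  len=0.3819
  (v7,v10,v11) [+--] → (0.6584, 2.27384, -0.611564)–(0.6584, 2.29803, -0.64)  len=0.0373
  (v7,v11,v4) [+-+] → (0.6584, 2.29803, -0.64)–(0.6584, 2.7875, -0.0646101)  len=0.7554
  (v4,v11,v8) [+--] → (0.6584, 2.7875, -0.0646101)–(0.6584, 2.84246, 0)  len=0.0848
  (v12,v16,v13) [-+-] → (0.6584, -2.84246, 0)–(0.6584, -2.7875, 0.0646101)  len=0.0848
  (v13,v16,v17) [-++] → (0.6584, -2.7875, 0.0646101)–(0.6584, -2.29803, 0.64)  len=0.7554
  (v13,v17,v14) [-+-] → (0.6584, -2.29803, 0.64)–(0.6584, -2.27384, 0.611564)  len=0.0373
  (v14,v17,v18) [-+-] → (0.6584, -2.27384, 0.611564)–(0.6584, -2.02637, 0.320647)  len=0.3819
  (v15,v18,v19) [--+] → (0.6584, -2.02637, -0.320647)–(0.6584, -2.29803, -0.64)  len=0.4193
  (v15,v19,v12) [-+-] → (0.6584, -2.29803, -0.64)–(0.6584, -2.31453, -0.620605)  len=0.0255
  (v12,v19,v16) [-++] → (0.6584, -2.31453, -0.620605)–(0.6584, -2.84246, 0)  len=0.8148
  (v17,v1,v18) [++-] → (0.6584, -1.63117, 0.0335452)–(0.6584, -2.02637, 0.320647)  len=0.4885
  (v18,v1,v2) [-++] → (0.6584, -1.63117, 0.0335452)–(0.6584, -1.585, 0)  len=0.0571
  (v18,v2,v19) [-++] → (0.6584, -1.585, 0)–(0.6584, -2.02637, -0.320647)  len=0.5455

Chained into 2 loop(s):
  loop 1: 10 segments, perimeter = 3.6101
  loop 2: 10 segments, perimeter = 3.6101
Total perimeter = 7.220

loops=2 perimeter=7.220


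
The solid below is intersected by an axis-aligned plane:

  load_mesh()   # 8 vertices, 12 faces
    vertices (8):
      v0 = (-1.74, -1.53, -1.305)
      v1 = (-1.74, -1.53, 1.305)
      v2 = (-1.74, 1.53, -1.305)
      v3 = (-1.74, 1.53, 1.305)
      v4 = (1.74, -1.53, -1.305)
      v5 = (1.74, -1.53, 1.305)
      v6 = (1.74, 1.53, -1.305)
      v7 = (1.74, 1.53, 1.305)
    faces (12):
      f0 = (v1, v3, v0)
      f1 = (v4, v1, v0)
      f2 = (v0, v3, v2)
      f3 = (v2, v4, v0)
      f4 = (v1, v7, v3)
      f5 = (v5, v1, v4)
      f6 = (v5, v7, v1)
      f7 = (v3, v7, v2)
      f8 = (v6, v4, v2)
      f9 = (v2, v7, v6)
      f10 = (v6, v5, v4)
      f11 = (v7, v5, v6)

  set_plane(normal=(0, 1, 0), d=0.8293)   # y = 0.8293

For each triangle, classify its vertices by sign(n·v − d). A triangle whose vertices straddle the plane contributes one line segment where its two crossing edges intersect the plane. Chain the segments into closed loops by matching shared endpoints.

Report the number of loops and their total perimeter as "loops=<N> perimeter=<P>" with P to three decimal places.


Straddling triangles (8 of 12):
  (v1,v3,v0) [-+-] → (-1.74, 0.8293, 1.305)–(-1.74, 0.8293, 0.707344)  len=0.5977
  (v0,v3,v2) [-++] → (-1.74, 0.8293, 0.707344)–(-1.74, 0.8293, -1.305)  len=2.0123
  (v2,v4,v0) [+--] → (-0.943125, 0.8293, -1.305)–(-1.74, 0.8293, -1.305)  len=0.7969
  (v1,v7,v3) [-++] → (0.943125, 0.8293, 1.305)–(-1.74, 0.8293, 1.305)  len=2.6831
  (v5,v7,v1) [-+-] → (1.74, 0.8293, 1.305)–(0.943125, 0.8293, 1.305)  len=0.7969
  (v6,v4,v2) [+-+] → (1.74, 0.8293, -1.305)–(-0.943125, 0.8293, -1.305)  len=2.6831
  (v6,v5,v4) [+--] → (1.74, 0.8293, -0.707344)–(1.74, 0.8293, -1.305)  len=0.5977
  (v7,v5,v6) [+-+] → (1.74, 0.8293, 1.305)–(1.74, 0.8293, -0.707344)  len=2.0123

Chained into 1 loop(s):
  loop 1: 8 segments, perimeter = 12.1800
Total perimeter = 12.180

loops=1 perimeter=12.180


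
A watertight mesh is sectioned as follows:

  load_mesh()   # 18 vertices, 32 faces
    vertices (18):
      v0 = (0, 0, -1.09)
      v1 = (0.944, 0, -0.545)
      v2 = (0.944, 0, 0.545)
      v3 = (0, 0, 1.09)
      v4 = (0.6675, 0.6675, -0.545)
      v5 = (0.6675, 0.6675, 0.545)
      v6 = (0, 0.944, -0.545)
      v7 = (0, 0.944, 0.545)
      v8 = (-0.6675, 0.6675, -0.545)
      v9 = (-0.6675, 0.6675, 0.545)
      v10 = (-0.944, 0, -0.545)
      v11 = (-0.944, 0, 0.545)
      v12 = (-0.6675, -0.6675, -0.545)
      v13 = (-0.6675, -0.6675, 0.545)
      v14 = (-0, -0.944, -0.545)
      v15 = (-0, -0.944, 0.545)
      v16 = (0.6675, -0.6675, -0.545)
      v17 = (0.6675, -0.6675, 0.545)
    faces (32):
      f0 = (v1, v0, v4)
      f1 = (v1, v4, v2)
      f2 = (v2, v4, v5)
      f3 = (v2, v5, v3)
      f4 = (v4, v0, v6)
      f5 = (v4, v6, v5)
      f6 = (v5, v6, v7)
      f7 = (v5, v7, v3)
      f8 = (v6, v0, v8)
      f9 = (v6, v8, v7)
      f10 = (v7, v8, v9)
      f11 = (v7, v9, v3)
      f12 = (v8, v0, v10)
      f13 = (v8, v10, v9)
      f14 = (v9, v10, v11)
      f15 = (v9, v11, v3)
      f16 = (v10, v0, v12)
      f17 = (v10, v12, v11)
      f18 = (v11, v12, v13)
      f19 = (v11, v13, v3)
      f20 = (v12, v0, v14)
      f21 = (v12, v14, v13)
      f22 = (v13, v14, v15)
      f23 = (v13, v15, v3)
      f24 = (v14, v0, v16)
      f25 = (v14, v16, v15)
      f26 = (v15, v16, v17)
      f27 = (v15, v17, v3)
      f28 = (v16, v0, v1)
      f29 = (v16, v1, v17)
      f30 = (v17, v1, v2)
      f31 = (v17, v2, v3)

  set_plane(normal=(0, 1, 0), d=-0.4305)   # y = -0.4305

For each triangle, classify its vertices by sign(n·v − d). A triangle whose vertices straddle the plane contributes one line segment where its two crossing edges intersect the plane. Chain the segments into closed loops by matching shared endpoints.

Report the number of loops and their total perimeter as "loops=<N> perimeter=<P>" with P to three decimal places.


Straddling triangles (12 of 32):
  (v10,v0,v12) [++-] → (-0.4305, -0.4305, -0.738506)–(-0.765673, -0.4305, -0.545)  len=0.3870
  (v10,v12,v11) [+-+] → (-0.765673, -0.4305, -0.545)–(-0.765673, -0.4305, -0.157989)  len=0.3870
  (v11,v12,v13) [+--] → (-0.765673, -0.4305, -0.157989)–(-0.765673, -0.4305, 0.545)  len=0.7030
  (v11,v13,v3) [+-+] → (-0.765673, -0.4305, 0.545)–(-0.4305, -0.4305, 0.738506)  len=0.3870
  (v12,v0,v14) [-+-] → (-0.4305, -0.4305, -0.738506)–(0, -0.4305, -0.841459)  len=0.4426
  (v13,v15,v3) [--+] → (0, -0.4305, 0.841459)–(-0.4305, -0.4305, 0.738506)  len=0.4426
  (v14,v0,v16) [-+-] → (0, -0.4305, -0.841459)–(0.4305, -0.4305, -0.738506)  len=0.4426
  (v15,v17,v3) [--+] → (0.4305, -0.4305, 0.738506)–(0, -0.4305, 0.841459)  len=0.4426
  (v16,v0,v1) [-++] → (0.4305, -0.4305, -0.738506)–(0.765673, -0.4305, -0.545)  len=0.3870
  (v16,v1,v17) [-+-] → (0.765673, -0.4305, -0.545)–(0.765673, -0.4305, 0.157989)  len=0.7030
  (v17,v1,v2) [-++] → (0.765673, -0.4305, 0.157989)–(0.765673, -0.4305, 0.545)  len=0.3870
  (v17,v2,v3) [-++] → (0.765673, -0.4305, 0.545)–(0.4305, -0.4305, 0.738506)  len=0.3870

Chained into 1 loop(s):
  loop 1: 12 segments, perimeter = 5.4986
Total perimeter = 5.499

loops=1 perimeter=5.499


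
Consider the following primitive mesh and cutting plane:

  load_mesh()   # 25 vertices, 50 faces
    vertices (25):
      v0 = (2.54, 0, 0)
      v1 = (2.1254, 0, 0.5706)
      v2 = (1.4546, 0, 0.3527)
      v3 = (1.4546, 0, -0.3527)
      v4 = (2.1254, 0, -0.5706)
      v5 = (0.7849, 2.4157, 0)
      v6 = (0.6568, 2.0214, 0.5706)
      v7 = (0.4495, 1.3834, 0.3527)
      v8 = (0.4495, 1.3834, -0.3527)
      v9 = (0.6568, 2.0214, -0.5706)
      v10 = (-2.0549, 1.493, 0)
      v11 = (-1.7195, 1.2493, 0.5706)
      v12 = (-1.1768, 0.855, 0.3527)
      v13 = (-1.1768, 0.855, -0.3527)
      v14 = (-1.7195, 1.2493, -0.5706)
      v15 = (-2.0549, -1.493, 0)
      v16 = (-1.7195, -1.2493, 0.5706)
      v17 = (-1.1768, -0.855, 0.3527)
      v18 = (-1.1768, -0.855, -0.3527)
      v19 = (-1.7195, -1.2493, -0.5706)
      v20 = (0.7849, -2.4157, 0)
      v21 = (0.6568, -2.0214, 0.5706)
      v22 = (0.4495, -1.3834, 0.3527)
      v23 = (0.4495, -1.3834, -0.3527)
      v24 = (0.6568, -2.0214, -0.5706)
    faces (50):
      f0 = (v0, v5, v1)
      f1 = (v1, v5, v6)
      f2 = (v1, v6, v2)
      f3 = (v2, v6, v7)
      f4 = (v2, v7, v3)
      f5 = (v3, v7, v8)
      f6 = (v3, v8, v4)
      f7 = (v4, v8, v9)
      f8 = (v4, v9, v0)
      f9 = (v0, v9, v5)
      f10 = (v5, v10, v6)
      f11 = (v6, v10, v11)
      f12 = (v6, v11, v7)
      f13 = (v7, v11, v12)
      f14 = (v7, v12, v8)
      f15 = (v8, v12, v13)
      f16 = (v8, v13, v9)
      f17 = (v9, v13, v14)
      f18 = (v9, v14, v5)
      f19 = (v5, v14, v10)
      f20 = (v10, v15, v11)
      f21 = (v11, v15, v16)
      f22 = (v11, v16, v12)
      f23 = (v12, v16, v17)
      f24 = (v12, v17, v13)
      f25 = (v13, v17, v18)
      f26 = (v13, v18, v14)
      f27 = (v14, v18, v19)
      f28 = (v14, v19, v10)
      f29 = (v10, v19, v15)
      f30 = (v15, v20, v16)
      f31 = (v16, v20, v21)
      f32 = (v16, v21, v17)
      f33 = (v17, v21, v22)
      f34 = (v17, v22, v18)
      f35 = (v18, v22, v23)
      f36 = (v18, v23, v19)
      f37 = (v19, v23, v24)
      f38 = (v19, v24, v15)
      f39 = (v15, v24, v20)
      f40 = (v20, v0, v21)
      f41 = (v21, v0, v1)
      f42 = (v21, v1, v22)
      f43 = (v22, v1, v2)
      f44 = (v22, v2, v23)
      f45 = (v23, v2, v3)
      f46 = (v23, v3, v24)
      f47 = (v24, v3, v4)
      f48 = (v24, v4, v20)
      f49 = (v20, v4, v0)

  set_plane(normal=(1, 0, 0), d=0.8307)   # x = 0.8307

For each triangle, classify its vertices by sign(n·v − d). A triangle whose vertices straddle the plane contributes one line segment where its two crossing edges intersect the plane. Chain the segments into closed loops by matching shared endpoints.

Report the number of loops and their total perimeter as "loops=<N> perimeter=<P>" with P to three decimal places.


loops=2 perimeter=8.433

Straddling triangles (20 of 50):
  (v0,v5,v1) [+-+] → (0.8307, 2.35266, 0)–(0.8307, 2.33316, 0.0194953)  len=0.0276
  (v1,v5,v6) [+--] → (0.8307, 2.33316, 0.0194953)–(0.8307, 1.78204, 0.5706)  len=0.7794
  (v1,v6,v2) [+-+] → (0.8307, 1.78204, 0.5706)–(0.8307, 1.58079, 0.523103)  len=0.2068
  (v2,v6,v7) [+--] → (0.8307, 1.58079, 0.523103)–(0.8307, 0.858724, 0.3527)  len=0.7419
  (v2,v7,v3) [+-+] → (0.8307, 0.858724, 0.3527)–(0.8307, 0.858724, 0.0851659)  len=0.2675
  (v3,v7,v8) [+--] → (0.8307, 0.858724, 0.0851659)–(0.8307, 0.858724, -0.3527)  len=0.4379
  (v3,v8,v4) [+-+] → (0.8307, 0.858724, -0.3527)–(0.8307, 1.06873, -0.402264)  len=0.2158
  (v4,v8,v9) [+--] → (0.8307, 1.06873, -0.402264)–(0.8307, 1.78204, -0.5706)  len=0.7329
  (v4,v9,v0) [+-+] → (0.8307, 1.78204, -0.5706)–(0.8307, 1.83474, -0.517909)  len=0.0745
  (v0,v9,v5) [+--] → (0.8307, 1.83474, -0.517909)–(0.8307, 2.35266, 0)  len=0.7324
  (v20,v0,v21) [-+-] → (0.8307, -2.35266, 0)–(0.8307, -1.83474, 0.517909)  len=0.7324
  (v21,v0,v1) [-++] → (0.8307, -1.83474, 0.517909)–(0.8307, -1.78204, 0.5706)  len=0.0745
  (v21,v1,v22) [-+-] → (0.8307, -1.78204, 0.5706)–(0.8307, -1.06873, 0.402264)  len=0.7329
  (v22,v1,v2) [-++] → (0.8307, -1.06873, 0.402264)–(0.8307, -0.858724, 0.3527)  len=0.2158
  (v22,v2,v23) [-+-] → (0.8307, -0.858724, 0.3527)–(0.8307, -0.858724, -0.0851659)  len=0.4379
  (v23,v2,v3) [-++] → (0.8307, -0.858724, -0.0851659)–(0.8307, -0.858724, -0.3527)  len=0.2675
  (v23,v3,v24) [-+-] → (0.8307, -0.858724, -0.3527)–(0.8307, -1.58079, -0.523103)  len=0.7419
  (v24,v3,v4) [-++] → (0.8307, -1.58079, -0.523103)–(0.8307, -1.78204, -0.5706)  len=0.2068
  (v24,v4,v20) [-+-] → (0.8307, -1.78204, -0.5706)–(0.8307, -2.33316, -0.0194953)  len=0.7794
  (v20,v4,v0) [-++] → (0.8307, -2.33316, -0.0194953)–(0.8307, -2.35266, 0)  len=0.0276

Chained into 2 loop(s):
  loop 1: 10 segments, perimeter = 4.2167
  loop 2: 10 segments, perimeter = 4.2167
Total perimeter = 8.433


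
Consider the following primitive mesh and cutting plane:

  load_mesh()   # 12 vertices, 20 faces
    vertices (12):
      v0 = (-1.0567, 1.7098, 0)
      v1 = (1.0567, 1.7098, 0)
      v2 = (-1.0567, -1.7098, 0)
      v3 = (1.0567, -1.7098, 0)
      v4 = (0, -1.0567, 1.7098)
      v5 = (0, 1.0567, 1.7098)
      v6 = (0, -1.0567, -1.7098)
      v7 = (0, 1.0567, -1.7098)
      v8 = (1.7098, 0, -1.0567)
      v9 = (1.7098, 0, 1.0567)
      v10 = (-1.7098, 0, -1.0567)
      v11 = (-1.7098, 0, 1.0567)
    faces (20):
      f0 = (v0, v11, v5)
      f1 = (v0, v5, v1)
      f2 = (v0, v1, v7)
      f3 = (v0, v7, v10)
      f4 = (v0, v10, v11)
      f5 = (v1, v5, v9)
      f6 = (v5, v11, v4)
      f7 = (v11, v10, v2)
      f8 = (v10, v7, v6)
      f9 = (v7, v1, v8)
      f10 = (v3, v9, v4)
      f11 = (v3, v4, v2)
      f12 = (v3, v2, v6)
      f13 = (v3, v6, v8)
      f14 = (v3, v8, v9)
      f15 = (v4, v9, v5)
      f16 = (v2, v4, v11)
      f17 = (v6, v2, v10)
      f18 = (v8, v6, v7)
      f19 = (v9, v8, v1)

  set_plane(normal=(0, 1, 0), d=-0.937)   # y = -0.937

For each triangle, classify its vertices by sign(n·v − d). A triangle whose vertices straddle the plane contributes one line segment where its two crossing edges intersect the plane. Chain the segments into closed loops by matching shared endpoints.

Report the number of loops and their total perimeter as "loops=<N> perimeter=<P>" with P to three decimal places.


loops=1 perimeter=9.292

Straddling triangles (10 of 20):
  (v5,v11,v4) [++-] → (-0.193681, -0.937, 1.63582)–(0, -0.937, 1.7098)  len=0.2073
  (v11,v10,v2) [++-] → (-1.35189, -0.937, -0.47761)–(-1.35189, -0.937, 0.47761)  len=0.9552
  (v10,v7,v6) [++-] → (0, -0.937, -1.7098)–(-0.193681, -0.937, -1.63582)  len=0.2073
  (v3,v9,v4) [-+-] → (1.35189, -0.937, 0.47761)–(0.193681, -0.937, 1.63582)  len=1.6380
  (v3,v6,v8) [--+] → (0.193681, -0.937, -1.63582)–(1.35189, -0.937, -0.47761)  len=1.6380
  (v3,v8,v9) [-++] → (1.35189, -0.937, -0.47761)–(1.35189, -0.937, 0.47761)  len=0.9552
  (v4,v9,v5) [-++] → (0.193681, -0.937, 1.63582)–(0, -0.937, 1.7098)  len=0.2073
  (v2,v4,v11) [--+] → (-0.193681, -0.937, 1.63582)–(-1.35189, -0.937, 0.47761)  len=1.6380
  (v6,v2,v10) [--+] → (-1.35189, -0.937, -0.47761)–(-0.193681, -0.937, -1.63582)  len=1.6380
  (v8,v6,v7) [+-+] → (0.193681, -0.937, -1.63582)–(0, -0.937, -1.7098)  len=0.2073

Chained into 1 loop(s):
  loop 1: 10 segments, perimeter = 9.2916
Total perimeter = 9.292
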